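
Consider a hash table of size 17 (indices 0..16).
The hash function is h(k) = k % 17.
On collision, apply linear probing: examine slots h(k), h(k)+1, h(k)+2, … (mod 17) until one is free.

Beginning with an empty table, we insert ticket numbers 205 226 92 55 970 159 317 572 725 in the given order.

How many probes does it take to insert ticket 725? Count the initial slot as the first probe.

Insert 205: h=1, slot 1 empty -> index 1.
Insert 226: h=5, slot 5 empty -> index 5.
Insert 92: h=7, slot 7 empty -> index 7.
Insert 55: h=4, slot 4 empty -> index 4.
Insert 970: h=1, slot 1 occupied -> index 2.
Insert 159: h=6, slot 6 empty -> index 6.
Insert 317: h=11, slot 11 empty -> index 11.
Insert 572: h=11, slot 11 occupied -> index 12.
Insert 725: h=11, slots 11,12 occupied -> index 13.
Table: [—, 205, 970, —, 55, 226, 159, 92, —, —, —, 317, 572, 725, —, —, —]

3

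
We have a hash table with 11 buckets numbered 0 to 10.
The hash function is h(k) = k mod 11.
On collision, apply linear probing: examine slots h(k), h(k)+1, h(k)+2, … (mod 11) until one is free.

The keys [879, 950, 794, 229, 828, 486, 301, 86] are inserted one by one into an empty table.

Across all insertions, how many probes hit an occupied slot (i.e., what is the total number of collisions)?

Insert 879: h=10, slot 10 empty => index 10.
Insert 950: h=4, slot 4 empty => index 4.
Insert 794: h=2, slot 2 empty => index 2.
Insert 229: h=9, slot 9 empty => index 9.
Insert 828: h=3, slot 3 empty => index 3.
Insert 486: h=2, slots 2,3,4 occupied => index 5.
Insert 301: h=4, slots 4,5 occupied => index 6.
Insert 86: h=9, slots 9,10 occupied => index 0.
Table: [86, ., 794, 828, 950, 486, 301, ., ., 229, 879]

7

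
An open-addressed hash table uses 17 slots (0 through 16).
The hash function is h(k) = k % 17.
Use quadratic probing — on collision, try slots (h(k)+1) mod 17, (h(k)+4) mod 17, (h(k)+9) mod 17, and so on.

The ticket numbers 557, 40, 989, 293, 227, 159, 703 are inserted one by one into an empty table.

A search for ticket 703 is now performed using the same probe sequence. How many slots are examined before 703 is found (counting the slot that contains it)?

4

Insert 557: h=13, slot 13 empty => index 13.
Insert 40: h=6, slot 6 empty => index 6.
Insert 989: h=3, slot 3 empty => index 3.
Insert 293: h=4, slot 4 empty => index 4.
Insert 227: h=6, slot 6 occupied => index 7.
Insert 159: h=6, slots 6,7 occupied => index 10.
Insert 703: h=6, slots 6,7,10 occupied => index 15.
Table: [-, -, -, 989, 293, -, 40, 227, -, -, 159, -, -, 557, -, 703, -]
Lookup 703: h=6, probe 6,7,10,15 → found at 15.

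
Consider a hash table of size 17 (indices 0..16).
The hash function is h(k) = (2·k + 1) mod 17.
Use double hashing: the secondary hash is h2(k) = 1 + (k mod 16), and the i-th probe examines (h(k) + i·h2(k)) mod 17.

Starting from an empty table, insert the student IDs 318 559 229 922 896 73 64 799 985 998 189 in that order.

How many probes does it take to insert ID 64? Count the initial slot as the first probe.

3

318: h=8 -> slot 8
559: h=14 -> slot 14
229: h=0 -> slot 0
922: h=9 -> slot 9
896: h=8, h2=1, probe 8,9,10 -> slot 10
73: h=11 -> slot 11
64: h=10, h2=1, probe 10,11,12 -> slot 12
799: h=1 -> slot 1
985: h=16 -> slot 16
998: h=8, h2=7, probe 8,15 -> slot 15
189: h=5 -> slot 5
Table: [229, 799, —, —, —, 189, —, —, 318, 922, 896, 73, 64, —, 559, 998, 985]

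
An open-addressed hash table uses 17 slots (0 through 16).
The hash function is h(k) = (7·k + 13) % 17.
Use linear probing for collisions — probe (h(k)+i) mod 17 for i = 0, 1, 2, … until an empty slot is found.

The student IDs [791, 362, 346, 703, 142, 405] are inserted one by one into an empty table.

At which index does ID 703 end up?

5

791: h=8 => slot 8
362: h=14 => slot 14
346: h=4 => slot 4
703: h=4, probe 4,5 => slot 5
142: h=4, probe 4,5,6 => slot 6
405: h=9 => slot 9
Table: [_, _, _, _, 346, 703, 142, _, 791, 405, _, _, _, _, 362, _, _]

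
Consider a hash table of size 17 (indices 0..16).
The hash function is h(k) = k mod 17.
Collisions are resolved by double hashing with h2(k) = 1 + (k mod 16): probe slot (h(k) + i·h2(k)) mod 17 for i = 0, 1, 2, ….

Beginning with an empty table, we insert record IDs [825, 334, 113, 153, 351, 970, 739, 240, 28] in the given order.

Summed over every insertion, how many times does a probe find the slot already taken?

3

Insert 825: h=9, slot 9 empty -> index 9.
Insert 334: h=11, slot 11 empty -> index 11.
Insert 113: h=11, h2=2, slot 11 occupied -> index 13.
Insert 153: h=0, slot 0 empty -> index 0.
Insert 351: h=11, h2=16, slot 11 occupied -> index 10.
Insert 970: h=1, slot 1 empty -> index 1.
Insert 739: h=8, slot 8 empty -> index 8.
Insert 240: h=2, slot 2 empty -> index 2.
Insert 28: h=11, h2=13, slot 11 occupied -> index 7.
Table: [153, 970, 240, -, -, -, -, 28, 739, 825, 351, 334, -, 113, -, -, -]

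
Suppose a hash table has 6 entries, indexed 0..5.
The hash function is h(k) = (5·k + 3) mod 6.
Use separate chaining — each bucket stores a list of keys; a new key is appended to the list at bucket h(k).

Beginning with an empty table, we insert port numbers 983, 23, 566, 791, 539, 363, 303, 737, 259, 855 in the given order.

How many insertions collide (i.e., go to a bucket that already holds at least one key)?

6

983 -> bucket 4
23 -> bucket 4 (collision)
566 -> bucket 1
791 -> bucket 4 (collision)
539 -> bucket 4 (collision)
363 -> bucket 0
303 -> bucket 0 (collision)
737 -> bucket 4 (collision)
259 -> bucket 2
855 -> bucket 0 (collision)
Final buckets:
0: 363 -> 303 -> 855
1: 566
2: 259
3: _
4: 983 -> 23 -> 791 -> 539 -> 737
5: _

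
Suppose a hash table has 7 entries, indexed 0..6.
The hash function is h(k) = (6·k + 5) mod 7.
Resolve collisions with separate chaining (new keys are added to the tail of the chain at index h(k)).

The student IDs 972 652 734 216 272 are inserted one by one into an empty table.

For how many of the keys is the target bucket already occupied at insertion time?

3

Insert 972: h=6, bucket 6 empty -> new chain.
Insert 652: h=4, bucket 4 empty -> new chain.
Insert 734: h=6, bucket 6 nonempty -> append to chain.
Insert 216: h=6, bucket 6 nonempty -> append to chain.
Insert 272: h=6, bucket 6 nonempty -> append to chain.
Final buckets:
0: _
1: _
2: _
3: _
4: 652
5: _
6: 972 -> 734 -> 216 -> 272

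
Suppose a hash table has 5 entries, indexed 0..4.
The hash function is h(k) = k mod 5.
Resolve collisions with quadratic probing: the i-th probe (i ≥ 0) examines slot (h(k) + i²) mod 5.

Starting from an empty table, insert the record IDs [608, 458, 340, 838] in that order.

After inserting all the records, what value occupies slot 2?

838

608: h=3 → slot 3
458: h=3, probe 3,4 → slot 4
340: h=0 → slot 0
838: h=3, probe 3,4,2 → slot 2
Table: [340, -, 838, 608, 458]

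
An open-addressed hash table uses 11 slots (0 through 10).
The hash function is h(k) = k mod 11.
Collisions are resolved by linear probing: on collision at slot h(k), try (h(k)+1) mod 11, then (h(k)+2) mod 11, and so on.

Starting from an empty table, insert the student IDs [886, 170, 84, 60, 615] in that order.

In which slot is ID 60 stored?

Insert 886: h=6, slot 6 empty → index 6.
Insert 170: h=5, slot 5 empty → index 5.
Insert 84: h=7, slot 7 empty → index 7.
Insert 60: h=5, slots 5,6,7 occupied → index 8.
Insert 615: h=10, slot 10 empty → index 10.
Table: [_, _, _, _, _, 170, 886, 84, 60, _, 615]

8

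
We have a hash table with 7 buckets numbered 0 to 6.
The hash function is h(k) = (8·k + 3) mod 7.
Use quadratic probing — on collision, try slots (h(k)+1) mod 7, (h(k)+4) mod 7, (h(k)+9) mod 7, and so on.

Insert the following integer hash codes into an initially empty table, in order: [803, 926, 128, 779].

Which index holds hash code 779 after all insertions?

2

803 hashes to 1; slot 1 is free => place at 1.
926 hashes to 5; slot 5 is free => place at 5.
128 hashes to 5; 5 taken => place at 6.
779 hashes to 5; 5,6 taken => place at 2.
Table: [∅, 803, 779, ∅, ∅, 926, 128]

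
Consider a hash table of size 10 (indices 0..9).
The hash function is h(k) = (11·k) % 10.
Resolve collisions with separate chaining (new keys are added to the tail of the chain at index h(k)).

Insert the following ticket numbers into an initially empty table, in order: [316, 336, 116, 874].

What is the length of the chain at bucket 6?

Insert 316: h=6, bucket 6 empty → new chain.
Insert 336: h=6, bucket 6 nonempty → append to chain.
Insert 116: h=6, bucket 6 nonempty → append to chain.
Insert 874: h=4, bucket 4 empty → new chain.
Final buckets:
0: _
1: _
2: _
3: _
4: 874
5: _
6: 316 -> 336 -> 116
7: _
8: _
9: _

3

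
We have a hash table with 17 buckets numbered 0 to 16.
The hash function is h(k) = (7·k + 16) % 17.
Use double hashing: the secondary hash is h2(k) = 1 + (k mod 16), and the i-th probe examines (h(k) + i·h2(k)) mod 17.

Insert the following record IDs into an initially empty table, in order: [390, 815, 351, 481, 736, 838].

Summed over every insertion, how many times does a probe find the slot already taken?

390: h=9 → slot 9
815: h=9, h2=16, probe 9,8 → slot 8
351: h=8, h2=16, probe 8,7 → slot 7
481: h=0 → slot 0
736: h=0, h2=1, probe 0,1 → slot 1
838: h=0, h2=7, probe 0,7,14 → slot 14
Table: [481, 736, -, -, -, -, -, 351, 815, 390, -, -, -, -, 838, -, -]

5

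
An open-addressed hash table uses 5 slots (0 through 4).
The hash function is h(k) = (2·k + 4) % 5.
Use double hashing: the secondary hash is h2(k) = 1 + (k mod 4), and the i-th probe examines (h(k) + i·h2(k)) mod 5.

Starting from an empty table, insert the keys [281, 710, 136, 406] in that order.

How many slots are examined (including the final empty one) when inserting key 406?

Insert 281: h=1, slot 1 empty => index 1.
Insert 710: h=4, slot 4 empty => index 4.
Insert 136: h=1, h2=1, slot 1 occupied => index 2.
Insert 406: h=1, h2=3, slots 1,4,2 occupied => index 0.
Table: [406, 281, 136, _, 710]

4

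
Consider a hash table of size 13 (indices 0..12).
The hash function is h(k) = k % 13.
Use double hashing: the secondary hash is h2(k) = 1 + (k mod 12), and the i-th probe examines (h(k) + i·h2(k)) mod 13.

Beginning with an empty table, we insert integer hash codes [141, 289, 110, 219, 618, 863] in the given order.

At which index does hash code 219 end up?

Insert 141: h=11, slot 11 empty -> index 11.
Insert 289: h=3, slot 3 empty -> index 3.
Insert 110: h=6, slot 6 empty -> index 6.
Insert 219: h=11, h2=4, slot 11 occupied -> index 2.
Insert 618: h=7, slot 7 empty -> index 7.
Insert 863: h=5, slot 5 empty -> index 5.
Table: [_, _, 219, 289, _, 863, 110, 618, _, _, _, 141, _]

2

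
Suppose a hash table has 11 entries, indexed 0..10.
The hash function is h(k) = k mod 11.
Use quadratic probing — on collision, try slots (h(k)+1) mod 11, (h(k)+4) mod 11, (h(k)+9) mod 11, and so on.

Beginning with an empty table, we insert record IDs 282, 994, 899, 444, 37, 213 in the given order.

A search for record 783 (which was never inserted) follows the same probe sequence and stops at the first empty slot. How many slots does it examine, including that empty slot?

2

282: h=7 → slot 7
994: h=4 → slot 4
899: h=8 → slot 8
444: h=4, probe 4,5 → slot 5
37: h=4, probe 4,5,8,2 → slot 2
213: h=4, probe 4,5,8,2,9 → slot 9
Table: [_, _, 37, _, 994, 444, _, 282, 899, 213, _]
Lookup 783: h=2, probe 2,3 → slot 3 empty, not found.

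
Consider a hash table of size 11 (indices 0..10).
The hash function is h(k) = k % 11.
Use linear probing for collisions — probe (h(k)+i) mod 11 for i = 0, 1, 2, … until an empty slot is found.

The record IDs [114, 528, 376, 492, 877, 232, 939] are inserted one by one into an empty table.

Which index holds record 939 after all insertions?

114: h=4 => slot 4
528: h=0 => slot 0
376: h=2 => slot 2
492: h=8 => slot 8
877: h=8, probe 8,9 => slot 9
232: h=1 => slot 1
939: h=4, probe 4,5 => slot 5
Table: [528, 232, 376, -, 114, 939, -, -, 492, 877, -]

5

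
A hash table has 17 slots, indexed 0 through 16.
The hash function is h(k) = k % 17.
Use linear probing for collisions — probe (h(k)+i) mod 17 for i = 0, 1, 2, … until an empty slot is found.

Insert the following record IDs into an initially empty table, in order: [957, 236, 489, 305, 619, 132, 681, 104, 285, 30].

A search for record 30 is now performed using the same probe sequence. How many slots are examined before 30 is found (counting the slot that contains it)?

957 hashes to 5; slot 5 is free → place at 5.
236 hashes to 15; slot 15 is free → place at 15.
489 hashes to 13; slot 13 is free → place at 13.
305 hashes to 16; slot 16 is free → place at 16.
619 hashes to 7; slot 7 is free → place at 7.
132 hashes to 13; 13 taken → place at 14.
681 hashes to 1; slot 1 is free → place at 1.
104 hashes to 2; slot 2 is free → place at 2.
285 hashes to 13; 13,14,15,16 taken → place at 0.
30 hashes to 13; 13,14,15,16,0,1,2 taken → place at 3.
Table: [285, 681, 104, 30, —, 957, —, 619, —, —, —, —, —, 489, 132, 236, 305]
Lookup 30: h=13, probe 13,14,15,16,0,1,2,3 → found at 3.

8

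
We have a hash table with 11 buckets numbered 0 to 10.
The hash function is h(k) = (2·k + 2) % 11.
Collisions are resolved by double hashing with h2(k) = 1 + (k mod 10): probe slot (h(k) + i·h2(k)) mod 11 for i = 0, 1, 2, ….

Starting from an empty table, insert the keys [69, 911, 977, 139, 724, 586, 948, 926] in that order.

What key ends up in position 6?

977

69 hashes to 8; slot 8 is free -> place at 8.
911 hashes to 9; slot 9 is free -> place at 9.
977 hashes to 9, h2=8; 9 taken -> place at 6.
139 hashes to 5; slot 5 is free -> place at 5.
724 hashes to 9, h2=5; 9 taken -> place at 3.
586 hashes to 8, h2=7; 8 taken -> place at 4.
948 hashes to 6, h2=9; 6,4 taken -> place at 2.
926 hashes to 6, h2=7; 6,2,9,5 taken -> place at 1.
Table: [-, 926, 948, 724, 586, 139, 977, -, 69, 911, -]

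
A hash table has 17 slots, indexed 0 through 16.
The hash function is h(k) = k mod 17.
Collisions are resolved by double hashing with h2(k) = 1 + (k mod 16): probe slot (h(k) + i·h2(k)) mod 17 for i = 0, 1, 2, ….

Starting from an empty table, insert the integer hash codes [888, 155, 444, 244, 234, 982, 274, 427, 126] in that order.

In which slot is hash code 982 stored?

3

Insert 888: h=4, slot 4 empty → index 4.
Insert 155: h=2, slot 2 empty → index 2.
Insert 444: h=2, h2=13, slot 2 occupied → index 15.
Insert 244: h=6, slot 6 empty → index 6.
Insert 234: h=13, slot 13 empty → index 13.
Insert 982: h=13, h2=7, slot 13 occupied → index 3.
Insert 274: h=2, h2=3, slot 2 occupied → index 5.
Insert 427: h=2, h2=12, slot 2 occupied → index 14.
Insert 126: h=7, slot 7 empty → index 7.
Table: [—, —, 155, 982, 888, 274, 244, 126, —, —, —, —, —, 234, 427, 444, —]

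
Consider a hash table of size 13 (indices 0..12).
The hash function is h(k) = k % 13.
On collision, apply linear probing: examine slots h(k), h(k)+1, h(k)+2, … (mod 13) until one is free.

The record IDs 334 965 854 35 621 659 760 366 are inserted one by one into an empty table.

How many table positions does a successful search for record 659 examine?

334: h=9 -> slot 9
965: h=3 -> slot 3
854: h=9, probe 9,10 -> slot 10
35: h=9, probe 9,10,11 -> slot 11
621: h=10, probe 10,11,12 -> slot 12
659: h=9, probe 9,10,11,12,0 -> slot 0
760: h=6 -> slot 6
366: h=2 -> slot 2
Table: [659, —, 366, 965, —, —, 760, —, —, 334, 854, 35, 621]
Lookup 659: h=9, probe 9,10,11,12,0 → found at 0.

5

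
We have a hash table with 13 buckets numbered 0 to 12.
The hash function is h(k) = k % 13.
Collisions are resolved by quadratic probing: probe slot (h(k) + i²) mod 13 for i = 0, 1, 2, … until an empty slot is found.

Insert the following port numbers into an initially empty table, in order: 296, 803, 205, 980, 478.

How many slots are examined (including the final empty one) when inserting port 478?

296 hashes to 10; slot 10 is free -> place at 10.
803 hashes to 10; 10 taken -> place at 11.
205 hashes to 10; 10,11 taken -> place at 1.
980 hashes to 5; slot 5 is free -> place at 5.
478 hashes to 10; 10,11,1 taken -> place at 6.
Table: [., 205, ., ., ., 980, 478, ., ., ., 296, 803, .]

4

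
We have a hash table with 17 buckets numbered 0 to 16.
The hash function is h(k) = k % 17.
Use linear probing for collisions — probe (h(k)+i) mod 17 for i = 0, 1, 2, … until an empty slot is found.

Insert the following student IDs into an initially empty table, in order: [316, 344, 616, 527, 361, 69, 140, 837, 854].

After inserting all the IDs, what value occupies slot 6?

361

316: h=10 -> slot 10
344: h=4 -> slot 4
616: h=4, probe 4,5 -> slot 5
527: h=0 -> slot 0
361: h=4, probe 4,5,6 -> slot 6
69: h=1 -> slot 1
140: h=4, probe 4,5,6,7 -> slot 7
837: h=4, probe 4,5,6,7,8 -> slot 8
854: h=4, probe 4,5,6,7,8,9 -> slot 9
Table: [527, 69, -, -, 344, 616, 361, 140, 837, 854, 316, -, -, -, -, -, -]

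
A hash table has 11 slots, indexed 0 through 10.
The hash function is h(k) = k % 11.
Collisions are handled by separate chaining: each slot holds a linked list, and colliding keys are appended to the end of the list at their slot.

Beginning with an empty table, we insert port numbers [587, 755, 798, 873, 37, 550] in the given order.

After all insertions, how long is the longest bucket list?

3

587 → bucket 4
755 → bucket 7
798 → bucket 6
873 → bucket 4 (collision)
37 → bucket 4 (collision)
550 → bucket 0
Final buckets:
0: 550
1: —
2: —
3: —
4: 587 -> 873 -> 37
5: —
6: 798
7: 755
8: —
9: —
10: —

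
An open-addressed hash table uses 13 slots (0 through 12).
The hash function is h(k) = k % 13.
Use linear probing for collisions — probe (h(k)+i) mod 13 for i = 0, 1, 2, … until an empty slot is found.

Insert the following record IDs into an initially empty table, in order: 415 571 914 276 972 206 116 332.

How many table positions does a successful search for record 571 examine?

415 hashes to 12; slot 12 is free => place at 12.
571 hashes to 12; 12 taken => place at 0.
914 hashes to 4; slot 4 is free => place at 4.
276 hashes to 3; slot 3 is free => place at 3.
972 hashes to 10; slot 10 is free => place at 10.
206 hashes to 11; slot 11 is free => place at 11.
116 hashes to 12; 12,0 taken => place at 1.
332 hashes to 7; slot 7 is free => place at 7.
Table: [571, 116, -, 276, 914, -, -, 332, -, -, 972, 206, 415]
Lookup 571: h=12, probe 12,0 → found at 0.

2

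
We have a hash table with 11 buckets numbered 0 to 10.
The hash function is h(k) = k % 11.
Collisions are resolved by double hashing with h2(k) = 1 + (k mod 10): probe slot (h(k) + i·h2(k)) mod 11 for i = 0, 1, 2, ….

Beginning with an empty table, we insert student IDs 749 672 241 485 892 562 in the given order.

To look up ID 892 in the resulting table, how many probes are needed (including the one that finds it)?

749: h=1 -> slot 1
672: h=1, h2=3, probe 1,4 -> slot 4
241: h=10 -> slot 10
485: h=1, h2=6, probe 1,7 -> slot 7
892: h=1, h2=3, probe 1,4,7,10,2 -> slot 2
562: h=1, h2=3, probe 1,4,7,10,2,5 -> slot 5
Table: [∅, 749, 892, ∅, 672, 562, ∅, 485, ∅, ∅, 241]
Lookup 892: h=1, h2=3, probe 1,4,7,10,2 → found at 2.

5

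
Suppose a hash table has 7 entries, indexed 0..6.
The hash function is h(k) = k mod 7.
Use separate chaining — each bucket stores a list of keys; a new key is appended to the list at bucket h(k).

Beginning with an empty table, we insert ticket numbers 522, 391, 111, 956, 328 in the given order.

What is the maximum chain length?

3

522 → bucket 4
391 → bucket 6
111 → bucket 6 (collision)
956 → bucket 4 (collision)
328 → bucket 6 (collision)
Final buckets:
0: —
1: —
2: —
3: —
4: 522 -> 956
5: —
6: 391 -> 111 -> 328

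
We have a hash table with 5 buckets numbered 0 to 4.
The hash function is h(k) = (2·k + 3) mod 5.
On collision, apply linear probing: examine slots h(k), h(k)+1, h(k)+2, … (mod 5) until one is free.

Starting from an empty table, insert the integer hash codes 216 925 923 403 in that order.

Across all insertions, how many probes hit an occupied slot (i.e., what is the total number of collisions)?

2

216: h=0 -> slot 0
925: h=3 -> slot 3
923: h=4 -> slot 4
403: h=4, probe 4,0,1 -> slot 1
Table: [216, 403, —, 925, 923]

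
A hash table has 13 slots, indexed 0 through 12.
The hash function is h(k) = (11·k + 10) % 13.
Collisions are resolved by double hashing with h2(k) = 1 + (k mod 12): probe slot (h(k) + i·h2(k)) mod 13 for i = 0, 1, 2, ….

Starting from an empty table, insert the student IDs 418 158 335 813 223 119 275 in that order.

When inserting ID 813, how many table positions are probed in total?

4

418 hashes to 6; slot 6 is free => place at 6.
158 hashes to 6, h2=3; 6 taken => place at 9.
335 hashes to 3; slot 3 is free => place at 3.
813 hashes to 9, h2=10; 9,6,3 taken => place at 0.
223 hashes to 6, h2=8; 6 taken => place at 1.
119 hashes to 6, h2=12; 6 taken => place at 5.
275 hashes to 6, h2=12; 6,5 taken => place at 4.
Table: [813, 223, ∅, 335, 275, 119, 418, ∅, ∅, 158, ∅, ∅, ∅]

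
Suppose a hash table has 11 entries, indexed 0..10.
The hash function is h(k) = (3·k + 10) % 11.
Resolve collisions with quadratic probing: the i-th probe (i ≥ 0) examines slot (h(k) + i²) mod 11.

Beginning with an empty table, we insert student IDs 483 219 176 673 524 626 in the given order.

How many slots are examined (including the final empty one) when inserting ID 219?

483 hashes to 7; slot 7 is free -> place at 7.
219 hashes to 7; 7 taken -> place at 8.
176 hashes to 10; slot 10 is free -> place at 10.
673 hashes to 5; slot 5 is free -> place at 5.
524 hashes to 9; slot 9 is free -> place at 9.
626 hashes to 7; 7,8 taken -> place at 0.
Table: [626, ∅, ∅, ∅, ∅, 673, ∅, 483, 219, 524, 176]

2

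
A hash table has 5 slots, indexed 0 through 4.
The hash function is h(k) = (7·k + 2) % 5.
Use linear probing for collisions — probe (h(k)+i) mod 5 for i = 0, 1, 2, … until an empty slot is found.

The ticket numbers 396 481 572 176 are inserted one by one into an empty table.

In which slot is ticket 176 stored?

Insert 396: h=4, slot 4 empty -> index 4.
Insert 481: h=4, slot 4 occupied -> index 0.
Insert 572: h=1, slot 1 empty -> index 1.
Insert 176: h=4, slots 4,0,1 occupied -> index 2.
Table: [481, 572, 176, -, 396]

2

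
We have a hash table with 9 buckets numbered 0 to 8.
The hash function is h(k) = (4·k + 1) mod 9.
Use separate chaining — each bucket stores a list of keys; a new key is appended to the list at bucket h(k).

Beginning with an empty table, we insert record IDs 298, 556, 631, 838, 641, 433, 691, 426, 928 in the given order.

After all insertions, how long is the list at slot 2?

298 → bucket 5
556 → bucket 2
631 → bucket 5 (collision)
838 → bucket 5 (collision)
641 → bucket 0
433 → bucket 5 (collision)
691 → bucket 2 (collision)
426 → bucket 4
928 → bucket 5 (collision)
Final buckets:
0: 641
1: -
2: 556 -> 691
3: -
4: 426
5: 298 -> 631 -> 838 -> 433 -> 928
6: -
7: -
8: -

2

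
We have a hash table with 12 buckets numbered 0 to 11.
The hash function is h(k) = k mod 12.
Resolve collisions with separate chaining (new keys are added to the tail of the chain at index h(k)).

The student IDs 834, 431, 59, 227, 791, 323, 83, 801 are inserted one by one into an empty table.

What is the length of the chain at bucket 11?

6

Insert 834: h=6, bucket 6 empty → new chain.
Insert 431: h=11, bucket 11 empty → new chain.
Insert 59: h=11, bucket 11 nonempty → append to chain.
Insert 227: h=11, bucket 11 nonempty → append to chain.
Insert 791: h=11, bucket 11 nonempty → append to chain.
Insert 323: h=11, bucket 11 nonempty → append to chain.
Insert 83: h=11, bucket 11 nonempty → append to chain.
Insert 801: h=9, bucket 9 empty → new chain.
Final buckets:
0: —
1: —
2: —
3: —
4: —
5: —
6: 834
7: —
8: —
9: 801
10: —
11: 431 -> 59 -> 227 -> 791 -> 323 -> 83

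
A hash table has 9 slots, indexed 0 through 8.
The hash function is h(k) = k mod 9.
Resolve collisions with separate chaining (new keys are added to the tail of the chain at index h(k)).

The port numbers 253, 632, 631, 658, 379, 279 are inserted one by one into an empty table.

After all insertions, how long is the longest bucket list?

253 -> bucket 1
632 -> bucket 2
631 -> bucket 1 (collision)
658 -> bucket 1 (collision)
379 -> bucket 1 (collision)
279 -> bucket 0
Final buckets:
0: 279
1: 253 -> 631 -> 658 -> 379
2: 632
3: ∅
4: ∅
5: ∅
6: ∅
7: ∅
8: ∅

4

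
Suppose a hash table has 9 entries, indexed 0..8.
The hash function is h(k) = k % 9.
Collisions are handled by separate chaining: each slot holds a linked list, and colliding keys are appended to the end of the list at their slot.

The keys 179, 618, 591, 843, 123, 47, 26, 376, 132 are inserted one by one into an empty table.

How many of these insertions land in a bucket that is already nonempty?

5

Insert 179: h=8, bucket 8 empty -> new chain.
Insert 618: h=6, bucket 6 empty -> new chain.
Insert 591: h=6, bucket 6 nonempty -> append to chain.
Insert 843: h=6, bucket 6 nonempty -> append to chain.
Insert 123: h=6, bucket 6 nonempty -> append to chain.
Insert 47: h=2, bucket 2 empty -> new chain.
Insert 26: h=8, bucket 8 nonempty -> append to chain.
Insert 376: h=7, bucket 7 empty -> new chain.
Insert 132: h=6, bucket 6 nonempty -> append to chain.
Final buckets:
0: —
1: —
2: 47
3: —
4: —
5: —
6: 618 -> 591 -> 843 -> 123 -> 132
7: 376
8: 179 -> 26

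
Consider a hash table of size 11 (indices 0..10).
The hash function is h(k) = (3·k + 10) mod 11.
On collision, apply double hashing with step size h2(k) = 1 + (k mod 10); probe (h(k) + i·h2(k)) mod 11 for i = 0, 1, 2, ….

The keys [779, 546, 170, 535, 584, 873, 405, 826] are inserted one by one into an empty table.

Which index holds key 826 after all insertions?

779 hashes to 4; slot 4 is free -> place at 4.
546 hashes to 9; slot 9 is free -> place at 9.
170 hashes to 3; slot 3 is free -> place at 3.
535 hashes to 9, h2=6; 9,4 taken -> place at 10.
584 hashes to 2; slot 2 is free -> place at 2.
873 hashes to 0; slot 0 is free -> place at 0.
405 hashes to 4, h2=6; 4,10 taken -> place at 5.
826 hashes to 2, h2=7; 2,9,5 taken -> place at 1.
Table: [873, 826, 584, 170, 779, 405, -, -, -, 546, 535]

1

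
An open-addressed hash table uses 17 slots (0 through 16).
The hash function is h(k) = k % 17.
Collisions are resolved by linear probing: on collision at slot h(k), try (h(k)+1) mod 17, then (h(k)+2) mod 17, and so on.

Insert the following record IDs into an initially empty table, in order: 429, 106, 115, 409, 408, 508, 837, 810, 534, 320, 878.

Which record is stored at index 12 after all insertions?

429: h=4 → slot 4
106: h=4, probe 4,5 → slot 5
115: h=13 → slot 13
409: h=1 → slot 1
408: h=0 → slot 0
508: h=15 → slot 15
837: h=4, probe 4,5,6 → slot 6
810: h=11 → slot 11
534: h=7 → slot 7
320: h=14 → slot 14
878: h=11, probe 11,12 → slot 12
Table: [408, 409, -, -, 429, 106, 837, 534, -, -, -, 810, 878, 115, 320, 508, -]

878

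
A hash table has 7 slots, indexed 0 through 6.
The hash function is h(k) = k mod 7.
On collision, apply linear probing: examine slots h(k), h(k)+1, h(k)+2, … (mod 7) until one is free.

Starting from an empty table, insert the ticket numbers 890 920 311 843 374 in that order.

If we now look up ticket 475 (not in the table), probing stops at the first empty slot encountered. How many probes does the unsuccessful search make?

890: h=1 => slot 1
920: h=3 => slot 3
311: h=3, probe 3,4 => slot 4
843: h=3, probe 3,4,5 => slot 5
374: h=3, probe 3,4,5,6 => slot 6
Table: [_, 890, _, 920, 311, 843, 374]
Lookup 475: h=6, probe 6,0 → slot 0 empty, not found.

2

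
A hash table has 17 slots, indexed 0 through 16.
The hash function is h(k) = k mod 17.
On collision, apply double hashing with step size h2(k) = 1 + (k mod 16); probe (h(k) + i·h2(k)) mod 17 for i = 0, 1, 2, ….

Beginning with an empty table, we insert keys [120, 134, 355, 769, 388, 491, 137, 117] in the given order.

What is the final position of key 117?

16

120 hashes to 1; slot 1 is free => place at 1.
134 hashes to 15; slot 15 is free => place at 15.
355 hashes to 15, h2=4; 15 taken => place at 2.
769 hashes to 4; slot 4 is free => place at 4.
388 hashes to 14; slot 14 is free => place at 14.
491 hashes to 15, h2=12; 15 taken => place at 10.
137 hashes to 1, h2=10; 1 taken => place at 11.
117 hashes to 15, h2=6; 15,4,10 taken => place at 16.
Table: [∅, 120, 355, ∅, 769, ∅, ∅, ∅, ∅, ∅, 491, 137, ∅, ∅, 388, 134, 117]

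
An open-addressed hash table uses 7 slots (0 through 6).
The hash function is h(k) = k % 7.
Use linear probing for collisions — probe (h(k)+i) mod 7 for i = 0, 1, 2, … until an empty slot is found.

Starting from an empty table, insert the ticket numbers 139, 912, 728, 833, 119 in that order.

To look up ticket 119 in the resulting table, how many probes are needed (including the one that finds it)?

4

Insert 139: h=6, slot 6 empty => index 6.
Insert 912: h=2, slot 2 empty => index 2.
Insert 728: h=0, slot 0 empty => index 0.
Insert 833: h=0, slot 0 occupied => index 1.
Insert 119: h=0, slots 0,1,2 occupied => index 3.
Table: [728, 833, 912, 119, —, —, 139]
Lookup 119: h=0, probe 0,1,2,3 → found at 3.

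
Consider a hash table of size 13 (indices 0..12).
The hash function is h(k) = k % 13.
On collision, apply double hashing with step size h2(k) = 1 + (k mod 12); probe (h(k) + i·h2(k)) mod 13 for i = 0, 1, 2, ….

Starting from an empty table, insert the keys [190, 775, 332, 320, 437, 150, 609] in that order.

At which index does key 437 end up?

190: h=8 → slot 8
775: h=8, h2=8, probe 8,3 → slot 3
332: h=7 → slot 7
320: h=8, h2=9, probe 8,4 → slot 4
437: h=8, h2=6, probe 8,1 → slot 1
150: h=7, h2=7, probe 7,1,8,2 → slot 2
609: h=11 → slot 11
Table: [_, 437, 150, 775, 320, _, _, 332, 190, _, _, 609, _]

1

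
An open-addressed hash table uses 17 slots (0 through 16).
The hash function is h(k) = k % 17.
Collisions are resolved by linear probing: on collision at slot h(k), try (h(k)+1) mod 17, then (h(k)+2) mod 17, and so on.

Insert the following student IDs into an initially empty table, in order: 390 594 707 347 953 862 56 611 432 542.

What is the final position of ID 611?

390 hashes to 16; slot 16 is free => place at 16.
594 hashes to 16; 16 taken => place at 0.
707 hashes to 10; slot 10 is free => place at 10.
347 hashes to 7; slot 7 is free => place at 7.
953 hashes to 1; slot 1 is free => place at 1.
862 hashes to 12; slot 12 is free => place at 12.
56 hashes to 5; slot 5 is free => place at 5.
611 hashes to 16; 16,0,1 taken => place at 2.
432 hashes to 7; 7 taken => place at 8.
542 hashes to 15; slot 15 is free => place at 15.
Table: [594, 953, 611, —, —, 56, —, 347, 432, —, 707, —, 862, —, —, 542, 390]

2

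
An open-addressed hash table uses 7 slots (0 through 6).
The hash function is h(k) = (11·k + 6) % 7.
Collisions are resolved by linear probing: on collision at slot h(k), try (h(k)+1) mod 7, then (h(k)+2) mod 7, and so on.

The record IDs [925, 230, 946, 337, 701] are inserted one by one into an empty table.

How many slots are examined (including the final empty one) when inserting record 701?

925 hashes to 3; slot 3 is free → place at 3.
230 hashes to 2; slot 2 is free → place at 2.
946 hashes to 3; 3 taken → place at 4.
337 hashes to 3; 3,4 taken → place at 5.
701 hashes to 3; 3,4,5 taken → place at 6.
Table: [∅, ∅, 230, 925, 946, 337, 701]

4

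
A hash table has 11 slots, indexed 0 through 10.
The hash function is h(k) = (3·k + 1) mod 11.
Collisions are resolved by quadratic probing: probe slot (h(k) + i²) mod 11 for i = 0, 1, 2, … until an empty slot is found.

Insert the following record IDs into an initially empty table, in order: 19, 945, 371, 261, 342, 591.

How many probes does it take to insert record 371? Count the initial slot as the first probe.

Insert 19: h=3, slot 3 empty => index 3.
Insert 945: h=9, slot 9 empty => index 9.
Insert 371: h=3, slot 3 occupied => index 4.
Insert 261: h=3, slots 3,4 occupied => index 7.
Insert 342: h=4, slot 4 occupied => index 5.
Insert 591: h=3, slots 3,4,7 occupied => index 1.
Table: [∅, 591, ∅, 19, 371, 342, ∅, 261, ∅, 945, ∅]

2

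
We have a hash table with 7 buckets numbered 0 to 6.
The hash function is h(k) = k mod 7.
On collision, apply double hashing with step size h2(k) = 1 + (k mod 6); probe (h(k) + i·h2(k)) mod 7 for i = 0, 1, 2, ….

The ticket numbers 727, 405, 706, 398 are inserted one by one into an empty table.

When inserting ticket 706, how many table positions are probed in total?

727: h=6 => slot 6
405: h=6, h2=4, probe 6,3 => slot 3
706: h=6, h2=5, probe 6,4 => slot 4
398: h=6, h2=3, probe 6,2 => slot 2
Table: [∅, ∅, 398, 405, 706, ∅, 727]

2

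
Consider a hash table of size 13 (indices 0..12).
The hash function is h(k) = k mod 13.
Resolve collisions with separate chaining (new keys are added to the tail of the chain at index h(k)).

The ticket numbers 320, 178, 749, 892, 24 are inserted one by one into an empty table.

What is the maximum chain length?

320 -> bucket 8
178 -> bucket 9
749 -> bucket 8 (collision)
892 -> bucket 8 (collision)
24 -> bucket 11
Final buckets:
0: —
1: —
2: —
3: —
4: —
5: —
6: —
7: —
8: 320 -> 749 -> 892
9: 178
10: —
11: 24
12: —

3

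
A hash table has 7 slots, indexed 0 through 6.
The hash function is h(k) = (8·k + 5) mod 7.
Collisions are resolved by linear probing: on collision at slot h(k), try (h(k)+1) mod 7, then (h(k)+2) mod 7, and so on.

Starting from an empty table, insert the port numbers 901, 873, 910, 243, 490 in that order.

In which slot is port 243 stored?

901 hashes to 3; slot 3 is free -> place at 3.
873 hashes to 3; 3 taken -> place at 4.
910 hashes to 5; slot 5 is free -> place at 5.
243 hashes to 3; 3,4,5 taken -> place at 6.
490 hashes to 5; 5,6 taken -> place at 0.
Table: [490, -, -, 901, 873, 910, 243]

6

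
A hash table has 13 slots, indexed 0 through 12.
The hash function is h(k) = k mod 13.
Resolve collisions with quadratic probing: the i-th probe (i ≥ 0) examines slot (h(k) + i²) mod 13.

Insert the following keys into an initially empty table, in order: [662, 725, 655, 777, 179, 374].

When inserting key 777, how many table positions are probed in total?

2

662: h=12 => slot 12
725: h=10 => slot 10
655: h=5 => slot 5
777: h=10, probe 10,11 => slot 11
179: h=10, probe 10,11,1 => slot 1
374: h=10, probe 10,11,1,6 => slot 6
Table: [., 179, ., ., ., 655, 374, ., ., ., 725, 777, 662]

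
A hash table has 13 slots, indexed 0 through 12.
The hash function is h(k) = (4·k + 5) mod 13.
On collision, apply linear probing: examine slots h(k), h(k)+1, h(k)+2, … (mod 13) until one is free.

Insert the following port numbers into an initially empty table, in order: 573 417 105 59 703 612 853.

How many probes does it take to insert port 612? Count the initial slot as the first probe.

5

573: h=9 → slot 9
417: h=9, probe 9,10 → slot 10
105: h=9, probe 9,10,11 → slot 11
59: h=7 → slot 7
703: h=9, probe 9,10,11,12 → slot 12
612: h=9, probe 9,10,11,12,0 → slot 0
853: h=11, probe 11,12,0,1 → slot 1
Table: [612, 853, —, —, —, —, —, 59, —, 573, 417, 105, 703]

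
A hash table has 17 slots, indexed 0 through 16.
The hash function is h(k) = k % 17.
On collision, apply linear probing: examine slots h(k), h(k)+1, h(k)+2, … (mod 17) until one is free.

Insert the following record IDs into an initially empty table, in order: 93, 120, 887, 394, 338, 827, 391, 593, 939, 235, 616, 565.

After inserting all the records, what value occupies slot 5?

939

93 hashes to 8; slot 8 is free => place at 8.
120 hashes to 1; slot 1 is free => place at 1.
887 hashes to 3; slot 3 is free => place at 3.
394 hashes to 3; 3 taken => place at 4.
338 hashes to 15; slot 15 is free => place at 15.
827 hashes to 11; slot 11 is free => place at 11.
391 hashes to 0; slot 0 is free => place at 0.
593 hashes to 15; 15 taken => place at 16.
939 hashes to 4; 4 taken => place at 5.
235 hashes to 14; slot 14 is free => place at 14.
616 hashes to 4; 4,5 taken => place at 6.
565 hashes to 4; 4,5,6 taken => place at 7.
Table: [391, 120, _, 887, 394, 939, 616, 565, 93, _, _, 827, _, _, 235, 338, 593]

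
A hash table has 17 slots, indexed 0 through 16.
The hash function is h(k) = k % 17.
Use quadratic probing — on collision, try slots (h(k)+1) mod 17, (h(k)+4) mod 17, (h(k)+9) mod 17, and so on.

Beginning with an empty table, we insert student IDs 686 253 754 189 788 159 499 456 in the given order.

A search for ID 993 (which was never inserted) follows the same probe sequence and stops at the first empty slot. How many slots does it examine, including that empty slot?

2

686 hashes to 6; slot 6 is free => place at 6.
253 hashes to 15; slot 15 is free => place at 15.
754 hashes to 6; 6 taken => place at 7.
189 hashes to 2; slot 2 is free => place at 2.
788 hashes to 6; 6,7 taken => place at 10.
159 hashes to 6; 6,7,10,15 taken => place at 5.
499 hashes to 6; 6,7,10,15,5 taken => place at 14.
456 hashes to 14; 14,15 taken => place at 1.
Table: [—, 456, 189, —, —, 159, 686, 754, —, —, 788, —, —, —, 499, 253, —]
Lookup 993: h=7, probe 7,8 → slot 8 empty, not found.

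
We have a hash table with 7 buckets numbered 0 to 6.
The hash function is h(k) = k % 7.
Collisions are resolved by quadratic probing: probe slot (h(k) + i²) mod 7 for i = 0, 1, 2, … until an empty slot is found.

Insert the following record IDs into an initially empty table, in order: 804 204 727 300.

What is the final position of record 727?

0

804: h=6 => slot 6
204: h=1 => slot 1
727: h=6, probe 6,0 => slot 0
300: h=6, probe 6,0,3 => slot 3
Table: [727, 204, _, 300, _, _, 804]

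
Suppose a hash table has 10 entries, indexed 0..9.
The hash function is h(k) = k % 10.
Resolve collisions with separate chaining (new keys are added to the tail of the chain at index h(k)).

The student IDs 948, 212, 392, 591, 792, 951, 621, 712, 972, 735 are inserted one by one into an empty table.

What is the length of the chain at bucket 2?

948 -> bucket 8
212 -> bucket 2
392 -> bucket 2 (collision)
591 -> bucket 1
792 -> bucket 2 (collision)
951 -> bucket 1 (collision)
621 -> bucket 1 (collision)
712 -> bucket 2 (collision)
972 -> bucket 2 (collision)
735 -> bucket 5
Final buckets:
0: .
1: 591 -> 951 -> 621
2: 212 -> 392 -> 792 -> 712 -> 972
3: .
4: .
5: 735
6: .
7: .
8: 948
9: .

5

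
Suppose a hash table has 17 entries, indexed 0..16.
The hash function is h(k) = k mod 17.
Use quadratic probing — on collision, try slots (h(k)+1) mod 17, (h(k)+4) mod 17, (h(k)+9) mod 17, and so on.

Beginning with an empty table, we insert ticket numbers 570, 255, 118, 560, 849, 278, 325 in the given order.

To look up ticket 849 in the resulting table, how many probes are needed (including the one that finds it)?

570 hashes to 9; slot 9 is free → place at 9.
255 hashes to 0; slot 0 is free → place at 0.
118 hashes to 16; slot 16 is free → place at 16.
560 hashes to 16; 16,0 taken → place at 3.
849 hashes to 16; 16,0,3 taken → place at 8.
278 hashes to 6; slot 6 is free → place at 6.
325 hashes to 2; slot 2 is free → place at 2.
Table: [255, -, 325, 560, -, -, 278, -, 849, 570, -, -, -, -, -, -, 118]
Lookup 849: h=16, probe 16,0,3,8 → found at 8.

4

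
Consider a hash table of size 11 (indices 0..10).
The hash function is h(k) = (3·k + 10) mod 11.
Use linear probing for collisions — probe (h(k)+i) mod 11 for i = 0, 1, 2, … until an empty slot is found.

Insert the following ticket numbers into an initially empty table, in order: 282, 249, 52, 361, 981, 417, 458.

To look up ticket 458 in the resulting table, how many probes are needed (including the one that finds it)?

3

282: h=9 -> slot 9
249: h=9, probe 9,10 -> slot 10
52: h=1 -> slot 1
361: h=4 -> slot 4
981: h=5 -> slot 5
417: h=7 -> slot 7
458: h=9, probe 9,10,0 -> slot 0
Table: [458, 52, ∅, ∅, 361, 981, ∅, 417, ∅, 282, 249]
Lookup 458: h=9, probe 9,10,0 → found at 0.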